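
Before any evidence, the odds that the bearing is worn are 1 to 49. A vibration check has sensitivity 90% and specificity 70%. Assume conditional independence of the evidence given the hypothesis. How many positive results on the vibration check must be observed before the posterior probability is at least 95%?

7

Prior odds = 1/49.
False-positive rate = 1 − 0.7 = 0.3; likelihood ratio of a positive = 0.9/0.3 = 3.
Target posterior odds = 0.95/0.05 = 19.
Require 3ⁿ ≥ 19 ÷ (1/49) = 931.
3⁶ = 729 falls short of 931 but 3⁷ = 2187 reaches it, so n = 7.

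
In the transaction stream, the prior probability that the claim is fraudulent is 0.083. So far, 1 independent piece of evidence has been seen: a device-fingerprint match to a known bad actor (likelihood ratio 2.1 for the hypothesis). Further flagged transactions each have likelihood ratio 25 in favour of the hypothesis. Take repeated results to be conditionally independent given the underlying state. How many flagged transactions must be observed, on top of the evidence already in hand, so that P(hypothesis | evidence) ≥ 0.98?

2

Prior odds = 0.083/0.917 = 83/917.
Bayes factor of the evidence already in hand = 2.1.
Odds after that evidence = (83/917) × 2.1 = 249/1310.
Target odds = 0.98/0.02 = 49.
Need 25ⁿ ≥ 49 ÷ (249/1310) = 64190/249.
25¹ = 25 falls short of 64190/249 but 25² = 625 reaches it, so n = 2.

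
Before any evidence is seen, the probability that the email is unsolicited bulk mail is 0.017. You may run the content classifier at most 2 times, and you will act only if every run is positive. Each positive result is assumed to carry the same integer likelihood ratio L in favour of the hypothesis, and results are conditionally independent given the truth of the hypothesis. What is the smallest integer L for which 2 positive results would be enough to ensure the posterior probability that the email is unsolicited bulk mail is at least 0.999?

Prior odds = 0.017/0.983 = 17/983.
Target odds = 0.999/0.001 = 999.
Need L² ≥ 999 ÷ (17/983) = 982017/17.
240² = 57600 < 982017/17 ≤ 58081 = 241², so L = 241.

241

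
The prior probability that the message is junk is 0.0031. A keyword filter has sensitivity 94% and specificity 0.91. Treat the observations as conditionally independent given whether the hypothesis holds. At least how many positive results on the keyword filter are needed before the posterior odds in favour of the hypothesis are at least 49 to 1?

5

Prior odds = 0.0031/0.9969 = 31/9969.
False-positive rate = 1 − 0.91 = 0.09; likelihood ratio of a positive = 0.94/0.09 = 94/9.
Target odds = 49.
Require (94/9)ⁿ ≥ 49 ÷ (31/9969) = 488481/31.
(94/9)⁴ = 78074896/6561 falls short of 488481/31 but (94/9)⁵ ≈124287 reaches it, so n = 5.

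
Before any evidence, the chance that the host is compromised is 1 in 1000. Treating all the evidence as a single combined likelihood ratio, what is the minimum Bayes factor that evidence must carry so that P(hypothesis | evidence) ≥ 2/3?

1998

Prior odds = 0.001/0.999 = 1/999.
Target odds = (2/3)/(1/3) = 2.
Required Bayes factor = 2 ÷ (1/999) = 1998.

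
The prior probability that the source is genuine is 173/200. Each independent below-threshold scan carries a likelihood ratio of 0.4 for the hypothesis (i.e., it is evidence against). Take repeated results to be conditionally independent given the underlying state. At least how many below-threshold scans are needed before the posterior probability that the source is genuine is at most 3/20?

4

Prior odds: 0.865 ÷ 0.135 = 173/27.
Likelihood ratio per below-threshold scan = 0.4.
Target posterior odds = 0.15/0.85 = 3/17.
Need (173/27) × 0.4ⁿ ≤ 3/17, i.e. 0.4ⁿ ≤ 81/2941.
0.4³ = 0.064 is still above 81/2941 but 0.4⁴ = 0.0256 is at or below it, so n = 4.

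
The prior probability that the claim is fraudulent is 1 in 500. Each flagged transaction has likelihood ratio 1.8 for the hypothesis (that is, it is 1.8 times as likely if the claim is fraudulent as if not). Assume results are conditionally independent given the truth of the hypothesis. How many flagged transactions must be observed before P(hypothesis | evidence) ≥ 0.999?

Prior odds: 0.002 ÷ 0.998 = 1/499.
Likelihood ratio per flagged transaction = 1.8.
Target odds: 0.999 ÷ 0.001 = 999.
Require 1.8ⁿ ≥ 999 ÷ (1/499) = 498501.
1.8²² ≈413043 falls short of 498501 but 1.8²³ ≈743477 reaches it, so n = 23.

23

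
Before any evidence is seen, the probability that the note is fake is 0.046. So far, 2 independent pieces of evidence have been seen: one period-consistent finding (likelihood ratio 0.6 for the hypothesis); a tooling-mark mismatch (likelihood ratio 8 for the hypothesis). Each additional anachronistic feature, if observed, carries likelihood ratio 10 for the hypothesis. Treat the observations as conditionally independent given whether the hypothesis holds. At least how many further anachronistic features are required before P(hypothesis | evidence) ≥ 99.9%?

4

Prior odds = 0.046/0.954 = 23/477.
Combined Bayes factor of the evidence already in hand = 0.6 × 8 = 4.8.
Odds after that evidence = (23/477) × 4.8 = 184/795.
Target odds = 0.999/0.001 = 999.
Need 10ⁿ ≥ 999 ÷ (184/795) = 794205/184.
10³ = 1000 falls short of 794205/184 but 10⁴ = 10000 reaches it, so n = 4.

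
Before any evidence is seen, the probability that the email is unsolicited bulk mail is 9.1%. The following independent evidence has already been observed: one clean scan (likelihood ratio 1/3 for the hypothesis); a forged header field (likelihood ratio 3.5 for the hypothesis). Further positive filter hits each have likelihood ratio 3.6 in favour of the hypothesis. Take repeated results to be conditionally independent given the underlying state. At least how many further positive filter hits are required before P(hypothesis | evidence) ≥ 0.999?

Prior odds = 0.091/0.909 = 91/909.
Combined Bayes factor of the evidence already in hand = (1/3) × 3.5 = 7/6.
Odds after that evidence = (91/909) × 7/6 = 637/5454.
Target odds = 0.999/0.001 = 999.
Need 3.6ⁿ ≥ 999 ÷ (637/5454) = 5448546/637.
3.6⁷ = 612220032/78125 falls short of 5448546/637 but 3.6⁸ ≈28211.1 reaches it, so n = 8.

8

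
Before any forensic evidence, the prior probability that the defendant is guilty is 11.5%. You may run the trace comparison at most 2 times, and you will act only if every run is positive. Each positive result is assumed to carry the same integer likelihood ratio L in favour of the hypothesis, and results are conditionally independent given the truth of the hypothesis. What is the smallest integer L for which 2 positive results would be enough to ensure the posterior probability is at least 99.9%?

88

Prior odds = 0.115/0.885 = 23/177.
Target odds = 0.999/0.001 = 999.
Need L² ≥ 999 ÷ (23/177) = 176823/23.
87² = 7569 < 176823/23 ≤ 7744 = 88², so L = 88.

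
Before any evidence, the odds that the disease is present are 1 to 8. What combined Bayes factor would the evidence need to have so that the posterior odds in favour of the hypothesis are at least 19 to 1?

Prior odds = 0.125.
Target odds = 19.
Required Bayes factor = 19 ÷ 0.125 = 152.

152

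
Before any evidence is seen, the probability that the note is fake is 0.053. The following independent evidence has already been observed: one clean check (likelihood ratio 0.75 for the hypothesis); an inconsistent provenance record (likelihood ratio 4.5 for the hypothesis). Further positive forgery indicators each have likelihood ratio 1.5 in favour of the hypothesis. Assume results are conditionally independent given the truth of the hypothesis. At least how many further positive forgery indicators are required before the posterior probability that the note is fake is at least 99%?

Prior odds = 0.053/0.947 = 53/947.
Combined Bayes factor of the evidence already in hand = 0.75 × 4.5 = 3.375.
Odds after that evidence = (53/947) × 3.375 = 1431/7576.
Target odds = 0.99/0.01 = 99.
Need 1.5ⁿ ≥ 99 ÷ (1431/7576) = 83336/159.
1.5¹⁵ = 14348907/32768 falls short of 83336/159 but 1.5¹⁶ = 43046721/65536 reaches it, so n = 16.

16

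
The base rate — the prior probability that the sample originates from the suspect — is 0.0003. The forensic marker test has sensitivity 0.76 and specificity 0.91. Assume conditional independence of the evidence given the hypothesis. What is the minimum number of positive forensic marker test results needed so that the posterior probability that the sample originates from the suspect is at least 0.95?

6

Prior odds = 0.0003/0.9997 = 3/9997.
False-positive rate = 1 − 0.91 = 0.09; likelihood ratio of a positive = 0.76/0.09 = 76/9.
Target posterior odds = 0.95/0.05 = 19.
Need (3/9997) × (76/9)ⁿ ≥ 19, i.e. (76/9)ⁿ ≥ 189943/3.
(76/9)⁵ ≈42939.3 falls short of 189943/3 but (76/9)⁶ ≈362599 reaches it, so n = 6.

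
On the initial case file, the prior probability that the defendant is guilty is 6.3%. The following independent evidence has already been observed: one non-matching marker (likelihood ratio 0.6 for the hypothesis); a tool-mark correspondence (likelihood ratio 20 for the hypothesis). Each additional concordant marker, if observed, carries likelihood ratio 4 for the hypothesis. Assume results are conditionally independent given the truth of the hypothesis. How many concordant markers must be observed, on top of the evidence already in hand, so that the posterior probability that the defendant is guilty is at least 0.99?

Prior odds = 0.063/0.937 = 63/937.
Combined Bayes factor of the evidence already in hand = 0.6 × 20 = 12.
Odds after that evidence = (63/937) × 12 = 756/937.
Target odds = 0.99/0.01 = 99.
Need 4ⁿ ≥ 99 ÷ (756/937) = 10307/84.
4³ = 64 falls short of 10307/84 but 4⁴ = 256 reaches it, so n = 4.

4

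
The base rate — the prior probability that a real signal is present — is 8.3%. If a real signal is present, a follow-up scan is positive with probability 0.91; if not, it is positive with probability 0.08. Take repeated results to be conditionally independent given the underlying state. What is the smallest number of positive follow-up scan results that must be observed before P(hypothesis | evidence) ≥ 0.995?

Prior odds: 0.083 ÷ 0.917 = 83/917.
Likelihood ratio of a positive = 0.91/0.08 = 11.375.
Target odds: 0.995 ÷ 0.005 = 199.
Require 11.375ⁿ ≥ 199 ÷ (83/917) = 182483/83.
11.375³ = 753571/512 falls short of 182483/83 but 11.375⁴ = 68574961/4096 reaches it, so n = 4.

4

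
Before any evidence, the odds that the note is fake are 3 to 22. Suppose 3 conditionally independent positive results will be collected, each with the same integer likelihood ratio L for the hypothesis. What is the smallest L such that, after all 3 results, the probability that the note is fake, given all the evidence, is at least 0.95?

6

Prior odds = 3/22.
Target odds = 0.95/0.05 = 19.
Need L³ ≥ 19 ÷ (3/22) = 418/3.
5³ = 125 < 418/3 ≤ 216 = 6³, so L = 6.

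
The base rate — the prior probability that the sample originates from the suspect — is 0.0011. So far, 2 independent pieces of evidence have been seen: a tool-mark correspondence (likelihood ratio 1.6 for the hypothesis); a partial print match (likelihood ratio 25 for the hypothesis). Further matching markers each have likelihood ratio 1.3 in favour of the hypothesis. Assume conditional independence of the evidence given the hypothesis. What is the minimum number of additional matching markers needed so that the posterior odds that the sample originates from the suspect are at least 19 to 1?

24

Prior odds = 0.0011/0.9989 = 11/9989.
Combined Bayes factor of the evidence already in hand = 1.6 × 25 = 40.
Odds after that evidence = (11/9989) × 40 = 440/9989.
Target odds = 19.
Need 1.3ⁿ ≥ 19 ÷ (440/9989) = 189791/440.
1.3²³ ≈417.539 falls short of 189791/440 but 1.3²⁴ ≈542.801 reaches it, so n = 24.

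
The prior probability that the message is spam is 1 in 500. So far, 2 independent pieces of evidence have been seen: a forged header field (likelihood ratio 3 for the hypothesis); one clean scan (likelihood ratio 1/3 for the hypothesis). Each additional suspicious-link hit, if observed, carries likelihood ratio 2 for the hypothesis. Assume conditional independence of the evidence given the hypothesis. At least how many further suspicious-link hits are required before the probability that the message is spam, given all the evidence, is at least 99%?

Prior odds = 0.002/0.998 = 1/499.
Combined Bayes factor of the evidence already in hand = 3 × (1/3) = 1.
Odds after that evidence = (1/499) × 1 = 1/499.
Target odds = 0.99/0.01 = 99.
Need 2ⁿ ≥ 99 ÷ (1/499) = 49401.
2¹⁵ = 32768 falls short of 49401 but 2¹⁶ = 65536 reaches it, so n = 16.

16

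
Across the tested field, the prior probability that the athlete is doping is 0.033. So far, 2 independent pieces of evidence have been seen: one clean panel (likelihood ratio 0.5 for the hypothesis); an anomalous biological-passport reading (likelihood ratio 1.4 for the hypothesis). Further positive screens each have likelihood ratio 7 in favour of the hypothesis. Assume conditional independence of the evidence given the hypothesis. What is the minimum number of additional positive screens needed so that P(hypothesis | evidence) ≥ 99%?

5

Prior odds = 0.033/0.967 = 33/967.
Combined Bayes factor of the evidence already in hand = 0.5 × 1.4 = 0.7.
Odds after that evidence = (33/967) × 0.7 = 231/9670.
Target odds = 0.99/0.01 = 99.
Need 7ⁿ ≥ 99 ÷ (231/9670) = 29010/7.
7⁴ = 2401 falls short of 29010/7 but 7⁵ = 16807 reaches it, so n = 5.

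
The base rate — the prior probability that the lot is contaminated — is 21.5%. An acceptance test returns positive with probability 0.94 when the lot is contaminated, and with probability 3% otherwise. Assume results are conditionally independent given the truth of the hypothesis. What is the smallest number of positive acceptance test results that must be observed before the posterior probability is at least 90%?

2

Prior odds: 0.215 ÷ 0.785 = 43/157.
Likelihood ratio of a positive result = 0.94/0.03 = 94/3.
Target posterior odds = 0.9/0.1 = 9.
Require (94/3)ⁿ ≥ 9 ÷ (43/157) = 1413/43.
(94/3)¹ = 94/3 falls short of 1413/43 but (94/3)² = 8836/9 reaches it, so n = 2.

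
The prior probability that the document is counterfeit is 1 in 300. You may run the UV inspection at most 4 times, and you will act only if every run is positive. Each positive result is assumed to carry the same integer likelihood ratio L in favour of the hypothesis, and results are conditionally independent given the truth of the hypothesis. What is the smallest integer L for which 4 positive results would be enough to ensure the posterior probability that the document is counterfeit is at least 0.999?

Prior odds = (1/300)/(299/300) = 1/299.
Target odds = 0.999/0.001 = 999.
Need L⁴ ≥ 999 ÷ (1/299) = 298701.
23⁴ = 279841 < 298701 ≤ 331776 = 24⁴, so L = 24.

24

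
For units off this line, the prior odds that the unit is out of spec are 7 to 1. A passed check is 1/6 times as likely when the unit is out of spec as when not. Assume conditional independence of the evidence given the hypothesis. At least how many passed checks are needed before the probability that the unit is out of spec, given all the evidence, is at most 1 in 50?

Prior odds = 7.
Likelihood ratio per passed check = 1/6.
Target posterior odds = 0.02/0.98 = 1/49.
Require (1/6)ⁿ ≤ 1/49 ÷ 7 = 1/343.
(1/6)³ = 1/216 is still above 1/343 but (1/6)⁴ = 1/1296 is at or below it, so n = 4.

4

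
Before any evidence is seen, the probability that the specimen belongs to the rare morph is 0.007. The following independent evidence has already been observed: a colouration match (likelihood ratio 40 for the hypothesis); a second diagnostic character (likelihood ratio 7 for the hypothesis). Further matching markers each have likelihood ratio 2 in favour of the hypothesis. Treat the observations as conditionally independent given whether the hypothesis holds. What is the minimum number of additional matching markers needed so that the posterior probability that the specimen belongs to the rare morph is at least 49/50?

5

Prior odds = 0.007/0.993 = 7/993.
Combined Bayes factor of the evidence already in hand = 40 × 7 = 280.
Odds after that evidence = (7/993) × 280 = 1960/993.
Target odds = 0.98/0.02 = 49.
Need 2ⁿ ≥ 49 ÷ (1960/993) = 24.825.
2⁴ = 16 falls short of 24.825 but 2⁵ = 32 reaches it, so n = 5.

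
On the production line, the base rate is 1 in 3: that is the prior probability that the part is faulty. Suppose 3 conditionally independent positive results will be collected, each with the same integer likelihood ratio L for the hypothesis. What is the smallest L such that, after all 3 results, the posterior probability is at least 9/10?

Prior odds = (1/3)/(2/3) = 0.5.
Target odds = 0.9/0.1 = 9.
Need L³ ≥ 9 ÷ 0.5 = 18.
2³ = 8 < 18 ≤ 27 = 3³, so L = 3.

3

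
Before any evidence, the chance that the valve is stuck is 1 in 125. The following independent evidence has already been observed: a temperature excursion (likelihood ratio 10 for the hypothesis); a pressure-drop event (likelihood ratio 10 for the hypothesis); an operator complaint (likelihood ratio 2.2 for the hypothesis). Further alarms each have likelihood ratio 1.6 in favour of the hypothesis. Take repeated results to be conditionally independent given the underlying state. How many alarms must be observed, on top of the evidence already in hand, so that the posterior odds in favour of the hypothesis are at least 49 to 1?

8

Prior odds = 0.008/0.992 = 1/124.
Combined Bayes factor of the evidence already in hand = 10 × 10 × 2.2 = 220.
Odds after that evidence = (1/124) × 220 = 55/31.
Target odds = 49.
Need 1.6ⁿ ≥ 49 ÷ (55/31) = 1519/55.
1.6⁷ = 2097152/78125 falls short of 1519/55 but 1.6⁸ = 16777216/390625 reaches it, so n = 8.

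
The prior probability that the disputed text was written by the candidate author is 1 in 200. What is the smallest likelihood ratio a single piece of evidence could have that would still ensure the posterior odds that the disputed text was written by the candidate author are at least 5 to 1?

Prior odds = 0.005/0.995 = 1/199.
Target odds = 5.
Required Bayes factor = 5 ÷ (1/199) = 995.

995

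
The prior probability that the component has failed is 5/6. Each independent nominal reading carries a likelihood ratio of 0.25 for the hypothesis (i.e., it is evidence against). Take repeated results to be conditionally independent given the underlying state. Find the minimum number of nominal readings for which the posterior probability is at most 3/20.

Prior odds = (5/6)/(1/6) = 5.
Likelihood ratio per nominal reading = 0.25.
Target posterior odds = 0.15/0.85 = 3/17.
Require 0.25ⁿ ≤ 3/17 ÷ 5 = 3/85.
0.25² = 0.0625 is still above 3/85 but 0.25³ = 0.015625 is at or below it, so n = 3.

3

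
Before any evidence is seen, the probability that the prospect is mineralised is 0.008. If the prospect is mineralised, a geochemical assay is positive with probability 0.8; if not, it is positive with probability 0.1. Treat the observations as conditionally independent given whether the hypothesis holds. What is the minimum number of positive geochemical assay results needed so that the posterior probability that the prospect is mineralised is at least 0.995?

Prior odds: 0.008 ÷ 0.992 = 1/124.
Likelihood ratio of a positive = 0.8/0.1 = 8.
Target odds: 0.995 ÷ 0.005 = 199.
Need (1/124) × 8ⁿ ≥ 199, i.e. 8ⁿ ≥ 24676.
8⁴ = 4096 falls short of 24676 but 8⁵ = 32768 reaches it, so n = 5.

5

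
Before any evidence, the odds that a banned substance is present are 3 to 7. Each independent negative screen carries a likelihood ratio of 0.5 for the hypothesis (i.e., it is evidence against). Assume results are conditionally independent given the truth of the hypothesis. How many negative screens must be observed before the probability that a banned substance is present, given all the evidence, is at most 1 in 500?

8

Prior odds = 3/7.
Likelihood ratio per negative screen = 0.5.
Target posterior odds = 0.002/0.998 = 1/499.
Need (3/7) × 0.5ⁿ ≤ 1/499, i.e. 0.5ⁿ ≤ 7/1497.
0.5⁷ = 0.0078125 is still above 7/1497 but 0.5⁸ = 0.00390625 is at or below it, so n = 8.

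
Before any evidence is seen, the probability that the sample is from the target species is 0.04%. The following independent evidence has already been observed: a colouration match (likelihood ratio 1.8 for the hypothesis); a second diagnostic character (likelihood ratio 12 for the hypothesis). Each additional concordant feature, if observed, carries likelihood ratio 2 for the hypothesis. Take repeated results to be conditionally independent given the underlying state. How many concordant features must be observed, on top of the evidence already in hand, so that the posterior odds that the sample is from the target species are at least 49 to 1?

13

Prior odds = 0.0004/0.9996 = 1/2499.
Combined Bayes factor of the evidence already in hand = 1.8 × 12 = 21.6.
Odds after that evidence = (1/2499) × 21.6 = 36/4165.
Target odds = 49.
Need 2ⁿ ≥ 49 ÷ (36/4165) = 204085/36.
2¹² = 4096 falls short of 204085/36 but 2¹³ = 8192 reaches it, so n = 13.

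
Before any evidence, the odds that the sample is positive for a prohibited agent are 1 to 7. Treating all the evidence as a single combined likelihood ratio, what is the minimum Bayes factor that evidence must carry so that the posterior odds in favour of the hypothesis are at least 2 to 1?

14

Prior odds = 1/7.
Target odds = 2.
Required Bayes factor = 2 ÷ (1/7) = 14.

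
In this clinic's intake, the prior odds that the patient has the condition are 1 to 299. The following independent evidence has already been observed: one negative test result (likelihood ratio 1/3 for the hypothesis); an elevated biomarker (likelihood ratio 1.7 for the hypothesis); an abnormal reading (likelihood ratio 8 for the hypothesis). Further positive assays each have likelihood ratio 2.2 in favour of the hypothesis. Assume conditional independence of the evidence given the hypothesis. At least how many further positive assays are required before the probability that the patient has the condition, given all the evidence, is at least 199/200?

Prior odds = 1/299.
Combined Bayes factor of the evidence already in hand = (1/3) × 1.7 × 8 = 68/15.
Odds after that evidence = (1/299) × 68/15 = 68/4485.
Target odds = 0.995/0.005 = 199.
Need 2.2ⁿ ≥ 199 ÷ (68/4485) = 892515/68.
2.2¹² ≈12855 falls short of 892515/68 but 2.2¹³ ≈28281 reaches it, so n = 13.

13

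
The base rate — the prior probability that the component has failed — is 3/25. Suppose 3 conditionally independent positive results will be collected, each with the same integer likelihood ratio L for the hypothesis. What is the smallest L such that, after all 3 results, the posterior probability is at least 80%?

Prior odds = 0.12/0.88 = 3/22.
Target odds = 0.8/0.2 = 4.
Need L³ ≥ 4 ÷ (3/22) = 88/3.
3³ = 27 < 88/3 ≤ 64 = 4³, so L = 4.

4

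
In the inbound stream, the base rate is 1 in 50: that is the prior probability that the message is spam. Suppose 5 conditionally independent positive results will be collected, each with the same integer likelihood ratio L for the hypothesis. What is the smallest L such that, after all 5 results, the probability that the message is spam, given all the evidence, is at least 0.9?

Prior odds = 0.02/0.98 = 1/49.
Target odds = 0.9/0.1 = 9.
Need L⁵ ≥ 9 ÷ (1/49) = 441.
3⁵ = 243 < 441 ≤ 1024 = 4⁵, so L = 4.

4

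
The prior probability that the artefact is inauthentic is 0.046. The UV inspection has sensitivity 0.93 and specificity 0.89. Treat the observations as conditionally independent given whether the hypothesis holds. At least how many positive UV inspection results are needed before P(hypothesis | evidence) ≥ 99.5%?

Prior odds = 0.046/0.954 = 23/477.
False-positive rate = 1 − 0.89 = 0.11; likelihood ratio of a positive = 0.93/0.11 = 93/11.
Target posterior odds = 0.995/0.005 = 199.
Need (23/477) × (93/11)ⁿ ≥ 199, i.e. (93/11)ⁿ ≥ 94923/23.
(93/11)³ = 804357/1331 falls short of 94923/23 but (93/11)⁴ = 74805201/14641 reaches it, so n = 4.

4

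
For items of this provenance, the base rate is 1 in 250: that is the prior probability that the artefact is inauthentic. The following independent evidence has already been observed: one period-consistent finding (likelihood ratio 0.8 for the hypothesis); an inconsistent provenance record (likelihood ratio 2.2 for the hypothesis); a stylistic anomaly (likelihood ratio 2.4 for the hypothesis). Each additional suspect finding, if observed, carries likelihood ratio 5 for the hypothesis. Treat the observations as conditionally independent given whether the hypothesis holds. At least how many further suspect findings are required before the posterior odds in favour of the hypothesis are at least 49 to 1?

Prior odds = 0.004/0.996 = 1/249.
Combined Bayes factor of the evidence already in hand = 0.8 × 2.2 × 2.4 = 4.224.
Odds after that evidence = (1/249) × 4.224 = 176/10375.
Target odds = 49.
Need 5ⁿ ≥ 49 ÷ (176/10375) = 508375/176.
5⁴ = 625 falls short of 508375/176 but 5⁵ = 3125 reaches it, so n = 5.

5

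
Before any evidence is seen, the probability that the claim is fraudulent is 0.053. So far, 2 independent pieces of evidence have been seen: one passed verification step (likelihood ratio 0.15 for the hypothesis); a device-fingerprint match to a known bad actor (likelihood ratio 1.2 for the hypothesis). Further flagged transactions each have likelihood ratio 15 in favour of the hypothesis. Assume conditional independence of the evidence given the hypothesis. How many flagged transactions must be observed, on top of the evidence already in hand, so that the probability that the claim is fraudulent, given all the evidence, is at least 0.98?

4

Prior odds = 0.053/0.947 = 53/947.
Combined Bayes factor of the evidence already in hand = 0.15 × 1.2 = 0.18.
Odds after that evidence = (53/947) × 0.18 = 477/47350.
Target odds = 0.98/0.02 = 49.
Need 15ⁿ ≥ 49 ÷ (477/47350) = 2320150/477.
15³ = 3375 falls short of 2320150/477 but 15⁴ = 50625 reaches it, so n = 4.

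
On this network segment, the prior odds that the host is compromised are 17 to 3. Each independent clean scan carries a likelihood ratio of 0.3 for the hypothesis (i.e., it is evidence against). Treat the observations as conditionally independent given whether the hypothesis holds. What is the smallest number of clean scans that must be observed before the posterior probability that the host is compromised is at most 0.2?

Prior odds = 17/3.
Likelihood ratio per clean scan = 0.3.
Target posterior odds = 0.2/0.8 = 0.25.
Require 0.3ⁿ ≤ 0.25 ÷ (17/3) = 3/68.
0.3² = 0.09 is still above 3/68 but 0.3³ = 0.027 is at or below it, so n = 3.

3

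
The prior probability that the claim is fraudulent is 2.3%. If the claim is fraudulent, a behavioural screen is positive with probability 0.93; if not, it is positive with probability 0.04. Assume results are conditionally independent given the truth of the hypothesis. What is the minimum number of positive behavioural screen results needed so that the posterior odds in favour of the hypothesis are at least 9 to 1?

Prior odds = 0.023/0.977 = 23/977.
Likelihood ratio of a positive = 0.93/0.04 = 23.25.
Target odds = 9.
Require 23.25ⁿ ≥ 9 ÷ (23/977) = 8793/23.
23.25¹ = 23.25 falls short of 8793/23 but 23.25² = 540.5625 reaches it, so n = 2.

2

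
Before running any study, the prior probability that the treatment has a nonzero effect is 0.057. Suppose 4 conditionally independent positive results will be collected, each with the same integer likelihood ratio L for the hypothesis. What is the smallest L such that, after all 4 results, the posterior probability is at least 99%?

7

Prior odds = 0.057/0.943 = 57/943.
Target odds = 0.99/0.01 = 99.
Need L⁴ ≥ 99 ÷ (57/943) = 31119/19.
6⁴ = 1296 < 31119/19 ≤ 2401 = 7⁴, so L = 7.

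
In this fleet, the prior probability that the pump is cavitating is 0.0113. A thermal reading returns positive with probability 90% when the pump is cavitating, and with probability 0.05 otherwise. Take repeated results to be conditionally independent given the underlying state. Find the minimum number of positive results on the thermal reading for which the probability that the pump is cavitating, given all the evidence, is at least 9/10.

Prior odds = 0.0113/0.9887 = 113/9887.
Likelihood ratio of a positive result = 0.9/0.05 = 18.
Target posterior odds = 0.9/0.1 = 9.
Need (113/9887) × 18ⁿ ≥ 9, i.e. 18ⁿ ≥ 88983/113.
18² = 324 falls short of 88983/113 but 18³ = 5832 reaches it, so n = 3.

3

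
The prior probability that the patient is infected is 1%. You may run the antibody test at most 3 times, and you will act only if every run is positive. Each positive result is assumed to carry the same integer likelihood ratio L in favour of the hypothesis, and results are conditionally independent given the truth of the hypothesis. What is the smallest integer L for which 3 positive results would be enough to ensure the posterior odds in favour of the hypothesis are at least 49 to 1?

Prior odds = 0.01/0.99 = 1/99.
Target odds = 49.
Need L³ ≥ 49 ÷ (1/99) = 4851.
16³ = 4096 < 4851 ≤ 4913 = 17³, so L = 17.

17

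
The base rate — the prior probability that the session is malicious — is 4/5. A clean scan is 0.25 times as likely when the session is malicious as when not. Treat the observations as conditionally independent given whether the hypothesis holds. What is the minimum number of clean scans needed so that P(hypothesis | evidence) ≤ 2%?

4

Prior odds = 0.8/0.2 = 4.
Likelihood ratio per clean scan = 0.25.
Target posterior odds = 0.02/0.98 = 1/49.
Require 0.25ⁿ ≤ 1/49 ÷ 4 = 1/196.
0.25³ = 0.015625 is still above 1/196 but 0.25⁴ = 0.00390625 is at or below it, so n = 4.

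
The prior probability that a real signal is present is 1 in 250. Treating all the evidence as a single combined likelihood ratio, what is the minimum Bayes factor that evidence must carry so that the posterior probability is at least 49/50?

Prior odds = 0.004/0.996 = 1/249.
Target odds = 0.98/0.02 = 49.
Required Bayes factor = 49 ÷ (1/249) = 12201.

12201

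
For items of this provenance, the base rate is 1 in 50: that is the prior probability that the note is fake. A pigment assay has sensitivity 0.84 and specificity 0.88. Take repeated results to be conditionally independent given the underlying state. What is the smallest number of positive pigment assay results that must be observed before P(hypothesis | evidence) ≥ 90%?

Prior odds: 0.02 ÷ 0.98 = 1/49.
False-positive rate = 1 − 0.88 = 0.12; likelihood ratio of a positive = 0.84/0.12 = 7.
Target odds: 0.9 ÷ 0.1 = 9.
Require 7ⁿ ≥ 9 ÷ (1/49) = 441.
7³ = 343 falls short of 441 but 7⁴ = 2401 reaches it, so n = 4.

4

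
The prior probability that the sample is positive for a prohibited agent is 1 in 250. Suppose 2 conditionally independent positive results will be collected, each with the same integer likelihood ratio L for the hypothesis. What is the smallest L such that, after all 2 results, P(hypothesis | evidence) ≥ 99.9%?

Prior odds = 0.004/0.996 = 1/249.
Target odds = 0.999/0.001 = 999.
Need L² ≥ 999 ÷ (1/249) = 248751.
498² = 248004 < 248751 ≤ 249001 = 499², so L = 499.

499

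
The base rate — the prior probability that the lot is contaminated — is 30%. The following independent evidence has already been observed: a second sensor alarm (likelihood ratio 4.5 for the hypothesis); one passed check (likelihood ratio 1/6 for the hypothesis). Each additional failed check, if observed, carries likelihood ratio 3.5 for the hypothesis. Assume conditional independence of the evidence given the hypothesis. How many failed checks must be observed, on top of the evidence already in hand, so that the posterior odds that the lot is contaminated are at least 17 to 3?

3

Prior odds = 0.3/0.7 = 3/7.
Combined Bayes factor of the evidence already in hand = 4.5 × (1/6) = 0.75.
Odds after that evidence = (3/7) × 0.75 = 9/28.
Target odds = 17/3.
Need 3.5ⁿ ≥ 17/3 ÷ (9/28) = 476/27.
3.5² = 12.25 falls short of 476/27 but 3.5³ = 42.875 reaches it, so n = 3.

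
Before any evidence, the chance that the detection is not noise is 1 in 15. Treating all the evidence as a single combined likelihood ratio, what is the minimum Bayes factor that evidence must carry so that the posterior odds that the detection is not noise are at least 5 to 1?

70

Prior odds = (1/15)/(14/15) = 1/14.
Target odds = 5.
Required Bayes factor = 5 ÷ (1/14) = 70.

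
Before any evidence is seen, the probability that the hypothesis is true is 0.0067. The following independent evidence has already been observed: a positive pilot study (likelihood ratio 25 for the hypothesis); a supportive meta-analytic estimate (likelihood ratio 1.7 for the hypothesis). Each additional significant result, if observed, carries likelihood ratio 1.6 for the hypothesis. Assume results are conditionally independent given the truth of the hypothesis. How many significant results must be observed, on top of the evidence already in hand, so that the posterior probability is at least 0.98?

Prior odds = 0.0067/0.9933 = 67/9933.
Combined Bayes factor of the evidence already in hand = 25 × 1.7 = 42.5.
Odds after that evidence = (67/9933) × 42.5 = 5695/19866.
Target odds = 0.98/0.02 = 49.
Need 1.6ⁿ ≥ 49 ÷ (5695/19866) = 973434/5695.
1.6¹⁰ ≈109.951 falls short of 973434/5695 but 1.6¹¹ ≈175.922 reaches it, so n = 11.

11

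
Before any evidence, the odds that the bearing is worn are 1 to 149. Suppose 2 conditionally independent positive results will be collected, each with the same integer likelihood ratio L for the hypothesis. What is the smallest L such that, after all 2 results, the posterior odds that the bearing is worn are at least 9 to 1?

37

Prior odds = 1/149.
Target odds = 9.
Need L² ≥ 9 ÷ (1/149) = 1341.
36² = 1296 < 1341 ≤ 1369 = 37², so L = 37.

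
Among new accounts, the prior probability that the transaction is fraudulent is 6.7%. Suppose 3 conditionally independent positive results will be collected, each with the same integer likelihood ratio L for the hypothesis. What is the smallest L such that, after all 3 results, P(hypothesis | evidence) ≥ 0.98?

9

Prior odds = 0.067/0.933 = 67/933.
Target odds = 0.98/0.02 = 49.
Need L³ ≥ 49 ÷ (67/933) = 45717/67.
8³ = 512 < 45717/67 ≤ 729 = 9³, so L = 9.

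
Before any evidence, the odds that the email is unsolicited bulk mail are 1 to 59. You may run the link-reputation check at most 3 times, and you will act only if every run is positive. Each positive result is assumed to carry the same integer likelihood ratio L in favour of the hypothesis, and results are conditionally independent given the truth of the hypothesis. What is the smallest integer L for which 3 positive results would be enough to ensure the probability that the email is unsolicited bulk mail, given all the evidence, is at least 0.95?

11

Prior odds = 1/59.
Target odds = 0.95/0.05 = 19.
Need L³ ≥ 19 ÷ (1/59) = 1121.
10³ = 1000 < 1121 ≤ 1331 = 11³, so L = 11.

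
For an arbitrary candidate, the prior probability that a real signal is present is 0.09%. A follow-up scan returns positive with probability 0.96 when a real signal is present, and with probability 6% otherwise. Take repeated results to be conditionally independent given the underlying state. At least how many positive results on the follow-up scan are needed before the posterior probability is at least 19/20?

Prior odds: 0.0009 ÷ 0.9991 = 9/9991.
Likelihood ratio of a positive result = 0.96/0.06 = 16.
Target odds: 0.95 ÷ 0.05 = 19.
Need (9/9991) × 16ⁿ ≥ 19, i.e. 16ⁿ ≥ 189829/9.
16³ = 4096 falls short of 189829/9 but 16⁴ = 65536 reaches it, so n = 4.

4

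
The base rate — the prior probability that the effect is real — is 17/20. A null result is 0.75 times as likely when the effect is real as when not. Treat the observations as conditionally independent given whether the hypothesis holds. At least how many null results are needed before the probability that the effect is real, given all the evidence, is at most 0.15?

Prior odds = 0.85/0.15 = 17/3.
Likelihood ratio per null result = 0.75.
Target odds: 0.15 ÷ 0.85 = 3/17.
Need (17/3) × 0.75ⁿ ≤ 3/17, i.e. 0.75ⁿ ≤ 9/289.
0.75¹² = 531441/16777216 is still above 9/289 but 0.75¹³ = 1594323/67108864 is at or below it, so n = 13.

13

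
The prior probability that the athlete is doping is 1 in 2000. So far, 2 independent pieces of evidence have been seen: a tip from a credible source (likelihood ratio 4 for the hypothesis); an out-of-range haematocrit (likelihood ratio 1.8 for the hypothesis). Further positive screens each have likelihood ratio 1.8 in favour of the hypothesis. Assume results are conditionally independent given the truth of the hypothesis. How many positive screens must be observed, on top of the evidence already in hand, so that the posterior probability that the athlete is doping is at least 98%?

17

Prior odds = 0.0005/0.9995 = 1/1999.
Combined Bayes factor of the evidence already in hand = 4 × 1.8 = 7.2.
Odds after that evidence = (1/1999) × 7.2 = 36/9995.
Target odds = 0.98/0.02 = 49.
Need 1.8ⁿ ≥ 49 ÷ (36/9995) = 489755/36.
1.8¹⁶ ≈12144 falls short of 489755/36 but 1.8¹⁷ ≈21859.1 reaches it, so n = 17.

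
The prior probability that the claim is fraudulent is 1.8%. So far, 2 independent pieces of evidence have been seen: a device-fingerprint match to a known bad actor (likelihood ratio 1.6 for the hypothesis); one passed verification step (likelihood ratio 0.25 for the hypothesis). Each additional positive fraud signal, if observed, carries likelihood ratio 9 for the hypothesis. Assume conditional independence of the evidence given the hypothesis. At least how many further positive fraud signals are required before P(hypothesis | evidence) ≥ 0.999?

Prior odds = 0.018/0.982 = 9/491.
Combined Bayes factor of the evidence already in hand = 1.6 × 0.25 = 0.4.
Odds after that evidence = (9/491) × 0.4 = 18/2455.
Target odds = 0.999/0.001 = 999.
Need 9ⁿ ≥ 999 ÷ (18/2455) = 136252.5.
9⁵ = 59049 falls short of 136252.5 but 9⁶ = 531441 reaches it, so n = 6.

6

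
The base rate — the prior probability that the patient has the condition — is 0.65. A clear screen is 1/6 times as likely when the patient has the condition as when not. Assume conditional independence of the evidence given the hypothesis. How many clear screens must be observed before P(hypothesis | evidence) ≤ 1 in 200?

Prior odds = 0.65/0.35 = 13/7.
Likelihood ratio per clear screen = 1/6.
Target odds: 0.005 ÷ 0.995 = 1/199.
Require (1/6)ⁿ ≤ 1/199 ÷ (13/7) = 7/2587.
(1/6)³ = 1/216 is still above 7/2587 but (1/6)⁴ = 1/1296 is at or below it, so n = 4.

4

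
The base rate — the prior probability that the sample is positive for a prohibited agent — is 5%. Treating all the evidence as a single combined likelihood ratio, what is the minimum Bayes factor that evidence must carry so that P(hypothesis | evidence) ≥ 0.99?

Prior odds = 0.05/0.95 = 1/19.
Target odds = 0.99/0.01 = 99.
Required Bayes factor = 99 ÷ (1/19) = 1881.

1881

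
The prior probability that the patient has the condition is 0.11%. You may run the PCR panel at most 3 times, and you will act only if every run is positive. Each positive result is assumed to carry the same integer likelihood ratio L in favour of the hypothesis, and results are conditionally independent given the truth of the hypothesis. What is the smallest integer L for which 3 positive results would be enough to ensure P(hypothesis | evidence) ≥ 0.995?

57

Prior odds = 0.0011/0.9989 = 11/9989.
Target odds = 0.995/0.005 = 199.
Need L³ ≥ 199 ÷ (11/9989) = 1987811/11.
56³ = 175616 < 1987811/11 ≤ 185193 = 57³, so L = 57.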